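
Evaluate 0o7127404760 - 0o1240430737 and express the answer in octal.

0o5666754021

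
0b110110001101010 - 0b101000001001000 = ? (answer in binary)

Subtract column by column in base 2:
  0-0 → 0
  1-0 → 1
  0-0 → 0
  1-1 → 0
  0-0 → 0
  1-0 → 1
  1-1 → 0
  0-0 → 0
  0-0 → 0
  0-0 → 0
  1-0 → 1
  1-0 → 1
  0-1 → 1 (borrow)
  1-0-1 → 0
  1-1 → 0

0b1110000100010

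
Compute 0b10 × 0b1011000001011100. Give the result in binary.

0b10110000010111000

Multiply each base-2 digit by 2, carrying:
  0×2 = 0 → write 0
  0×2 = 0 → write 0
  1×2 = 2 → write 0 carry 1
  1×2+1 = 3 → write 1 carry 1
  1×2+1 = 3 → write 1 carry 1
  0×2+1 = 1 → write 1
  1×2 = 2 → write 0 carry 1
  0×2+1 = 1 → write 1
  0×2 = 0 → write 0
  0×2 = 0 → write 0
  0×2 = 0 → write 0
  0×2 = 0 → write 0
  1×2 = 2 → write 0 carry 1
  1×2+1 = 3 → write 1 carry 1
  0×2+1 = 1 → write 1
  1×2 = 2 → write 0 carry 1
  remaining carry: 1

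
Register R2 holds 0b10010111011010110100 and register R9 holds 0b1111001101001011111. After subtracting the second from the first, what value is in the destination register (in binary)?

0b11101110001010101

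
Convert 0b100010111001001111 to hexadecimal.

Group the bits into nibbles: 0010 0010 1110 0100 1111 → 22E4F.

0x22E4F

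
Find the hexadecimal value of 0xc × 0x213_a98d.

Multiply each base-16 digit by 12, carrying:
  d×12 = 156 → write c carry 9
  8×12+9 = 105 → write 9 carry 6
  9×12+6 = 114 → write 2 carry 7
  a×12+7 = 127 → write f carry 7
  3×12+7 = 43 → write b carry 2
  1×12+2 = 14 → write e
  2×12 = 24 → write 8 carry 1
  remaining carry: 1

0x18ebf29c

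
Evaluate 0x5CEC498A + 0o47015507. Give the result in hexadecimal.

0o47015507 = 0x9C1B47 in hexadecimal.
Add column by column in base 16, right to left:
  A+7 = 1 carry 1
  8+4+1 = D
  9+B = 4 carry 1
  4+1+1 = 6
  C+C = 8 carry 1
  E+9+1 = 8 carry 1
  C+0+1 = D
  5+0 = 5

0x5D8864D1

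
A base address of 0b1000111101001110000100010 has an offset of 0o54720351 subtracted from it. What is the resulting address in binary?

0o54720351 = 0b101100111010000011101001 in binary.
Subtract column by column in base 2:
  0-1 → 1 (borrow)
  1-0-1 → 0
  0-0 → 0
  0-1 → 1 (borrow)
  0-0-1 → 1 (borrow)
  1-1-1 → 1 (borrow)
  0-1-1 → 0 (borrow)
  0-1-1 → 0 (borrow)
  0-0-1 → 1 (borrow)
  0-0-1 → 1 (borrow)
  1-0-1 → 0
  1-0 → 1
  1-0 → 1
  0-1 → 1 (borrow)
  0-0-1 → 1 (borrow)
  1-1-1 → 1 (borrow)
  0-1-1 → 0 (borrow)
  1-1-1 → 1 (borrow)
  1-0-1 → 0
  1-0 → 1
  1-1 → 0
  0-1 → 1 (borrow)
  0-0-1 → 1 (borrow)
  0-1-1 → 0 (borrow)
  1-0-1 → 0

0b11010101111101100111001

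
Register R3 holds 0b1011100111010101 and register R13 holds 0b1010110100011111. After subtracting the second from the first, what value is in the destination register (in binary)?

Subtract column by column in base 2:
  1-1 → 0
  0-1 → 1 (borrow)
  1-1-1 → 1 (borrow)
  0-1-1 → 0 (borrow)
  1-1-1 → 1 (borrow)
  0-0-1 → 1 (borrow)
  1-0-1 → 0
  1-0 → 1
  1-1 → 0
  0-0 → 0
  0-1 → 1 (borrow)
  1-1-1 → 1 (borrow)
  1-0-1 → 0
  1-1 → 0
  0-0 → 0
  1-1 → 0

0b110010110110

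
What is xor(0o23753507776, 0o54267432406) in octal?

0o77534135370

XOR each oct digit independently (no carries):
  2^5=7, 3^4=7, 7^2=5, 5^6=3, 3^7=4, 5^4=1, 0^3=3, 7^2=5, 7^4=3, 7^0=7, 6^6=0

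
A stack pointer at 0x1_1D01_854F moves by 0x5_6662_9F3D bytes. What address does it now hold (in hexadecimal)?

0x68364248C

Add column by column in base 16, right to left:
  F+D = C carry 1
  4+3+1 = 8
  5+F = 4 carry 1
  8+9+1 = 2 carry 1
  1+2+1 = 4
  0+6 = 6
  D+6 = 3 carry 1
  1+6+1 = 8
  1+5 = 6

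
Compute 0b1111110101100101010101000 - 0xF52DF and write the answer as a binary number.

0b1111010110111011111001001

0xF52DF = 0b11110101001011011111 in binary.
Subtract column by column in base 2:
  0-1 → 1 (borrow)
  0-1-1 → 0 (borrow)
  0-1-1 → 0 (borrow)
  1-1-1 → 1 (borrow)
  0-1-1 → 0 (borrow)
  1-0-1 → 0
  0-1 → 1 (borrow)
  1-1-1 → 1 (borrow)
  0-0-1 → 1 (borrow)
  1-1-1 → 1 (borrow)
  0-0-1 → 1 (borrow)
  1-0-1 → 0
  0-1 → 1 (borrow)
  0-0-1 → 1 (borrow)
  1-1-1 → 1 (borrow)
  1-0-1 → 0
  0-1 → 1 (borrow)
  1-1-1 → 1 (borrow)
  0-1-1 → 0 (borrow)
  1-1-1 → 1 (borrow)
  1-0-1 → 0
  1-0 → 1
  1-0 → 1
  1-0 → 1
  1-0 → 1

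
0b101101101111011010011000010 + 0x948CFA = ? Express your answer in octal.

0b101101101111011010011000010 = 0o555732302 in octal.
0x948CFA = 0o45106372 in octal.
Add column by column in base 8, right to left:
  2+2 = 4
  0+7 = 7
  3+3 = 6
  2+6 = 0 carry 1
  3+0+1 = 4
  7+1 = 0 carry 1
  5+5+1 = 3 carry 1
  5+4+1 = 2 carry 1
  5+0+1 = 6

0o623040674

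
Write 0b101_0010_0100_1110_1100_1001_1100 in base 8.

0o511166234

Group the bits in threes: 101 001 001 001 110 110 010 011 100 → 511166234.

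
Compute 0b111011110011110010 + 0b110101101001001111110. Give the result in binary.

0b111101000111101110000

Add column by column in base 2, right to left:
  0+0 = 0
  1+1 = 0 carry 1
  0+1+1 = 0 carry 1
  0+1+1 = 0 carry 1
  1+1+1 = 1 carry 1
  1+1+1 = 1 carry 1
  1+1+1 = 1 carry 1
  1+0+1 = 0 carry 1
  0+0+1 = 1
  0+1 = 1
  1+0 = 1
  1+0 = 1
  1+1 = 0 carry 1
  1+0+1 = 0 carry 1
  0+1+1 = 0 carry 1
  1+1+1 = 1 carry 1
  1+0+1 = 0 carry 1
  1+1+1 = 1 carry 1
  0+0+1 = 1
  0+1 = 1
  0+1 = 1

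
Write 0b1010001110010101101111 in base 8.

0o12162557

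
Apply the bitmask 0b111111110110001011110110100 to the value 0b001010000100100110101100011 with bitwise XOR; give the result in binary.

XOR bit by bit (1 where the bits differ):
  001010000100100110101100011
^ 111111110110001011110110100
= 110101110010101101011010111

0b110101110010101101011010111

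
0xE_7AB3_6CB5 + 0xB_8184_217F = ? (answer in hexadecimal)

0x19FC378E34

Add column by column in base 16, right to left:
  5+F = 4 carry 1
  B+7+1 = 3 carry 1
  C+1+1 = E
  6+2 = 8
  3+4 = 7
  B+8 = 3 carry 1
  A+1+1 = C
  7+8 = F
  E+B = 9 carry 1
  final carry 1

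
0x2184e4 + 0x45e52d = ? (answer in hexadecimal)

0x676a11

Add column by column in base 16, right to left:
  4+d = 1 carry 1
  e+2+1 = 1 carry 1
  4+5+1 = a
  8+e = 6 carry 1
  1+5+1 = 7
  2+4 = 6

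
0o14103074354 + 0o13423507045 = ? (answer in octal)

Add column by column in base 8, right to left:
  4+5 = 1 carry 1
  5+4+1 = 2 carry 1
  3+0+1 = 4
  4+7 = 3 carry 1
  7+0+1 = 0 carry 1
  0+5+1 = 6
  3+3 = 6
  0+2 = 2
  1+4 = 5
  4+3 = 7
  1+1 = 2

0o27526603421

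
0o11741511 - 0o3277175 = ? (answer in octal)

Subtract column by column in base 8:
  1-5 → 4 (borrow)
  1-7-1 → 1 (borrow)
  5-1-1 → 3
  1-7 → 2 (borrow)
  4-7-1 → 4 (borrow)
  7-2-1 → 4
  1-3 → 6 (borrow)
  1-0-1 → 0

0o6442314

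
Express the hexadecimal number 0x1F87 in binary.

0b1111110000111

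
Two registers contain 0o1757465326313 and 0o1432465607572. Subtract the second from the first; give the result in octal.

Subtract column by column in base 8:
  3-2 → 1
  1-7 → 2 (borrow)
  3-5-1 → 5 (borrow)
  6-7-1 → 6 (borrow)
  2-0-1 → 1
  3-6 → 5 (borrow)
  5-5-1 → 7 (borrow)
  6-6-1 → 7 (borrow)
  4-4-1 → 7 (borrow)
  7-2-1 → 4
  5-3 → 2
  7-4 → 3
  1-1 → 0

0o324777516521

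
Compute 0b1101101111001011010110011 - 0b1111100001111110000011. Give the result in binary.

0b1011110010111011100110000

Subtract column by column in base 2:
  1-1 → 0
  1-1 → 0
  0-0 → 0
  0-0 → 0
  1-0 → 1
  1-0 → 1
  0-0 → 0
  1-1 → 0
  0-1 → 1 (borrow)
  1-1-1 → 1 (borrow)
  1-1-1 → 1 (borrow)
  0-1-1 → 0 (borrow)
  1-1-1 → 1 (borrow)
  0-0-1 → 1 (borrow)
  0-0-1 → 1 (borrow)
  1-0-1 → 0
  1-0 → 1
  1-1 → 0
  1-1 → 0
  0-1 → 1 (borrow)
  1-1-1 → 1 (borrow)
  1-1-1 → 1 (borrow)
  0-0-1 → 1 (borrow)
  1-0-1 → 0
  1-0 → 1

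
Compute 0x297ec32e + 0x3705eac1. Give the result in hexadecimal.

0x6084adef

Add column by column in base 16, right to left:
  e+1 = f
  2+c = e
  3+a = d
  c+e = a carry 1
  e+5+1 = 4 carry 1
  7+0+1 = 8
  9+7 = 0 carry 1
  2+3+1 = 6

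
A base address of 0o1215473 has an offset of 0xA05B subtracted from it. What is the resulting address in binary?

0b1000111101011100000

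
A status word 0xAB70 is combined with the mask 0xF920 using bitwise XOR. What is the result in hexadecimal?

XOR each hex digit independently (no carries):
  A^F=5, B^9=2, 7^2=5, 0^0=0

0x5250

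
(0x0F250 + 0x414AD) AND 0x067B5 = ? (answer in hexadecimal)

0x6B5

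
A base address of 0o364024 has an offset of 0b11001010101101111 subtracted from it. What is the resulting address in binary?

0b101001010100101

0o364024 = 0b11110100000010100 in binary.
Subtract column by column in base 2:
  0-1 → 1 (borrow)
  0-1-1 → 0 (borrow)
  1-1-1 → 1 (borrow)
  0-1-1 → 0 (borrow)
  1-0-1 → 0
  0-1 → 1 (borrow)
  0-1-1 → 0 (borrow)
  0-0-1 → 1 (borrow)
  0-1-1 → 0 (borrow)
  0-0-1 → 1 (borrow)
  0-1-1 → 0 (borrow)
  1-0-1 → 0
  0-1 → 1 (borrow)
  1-0-1 → 0
  1-0 → 1
  1-1 → 0
  1-1 → 0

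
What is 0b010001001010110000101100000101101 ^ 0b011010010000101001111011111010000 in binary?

0b001011011010011001010111111111101

XOR bit by bit (1 where the bits differ):
  010001001010110000101100000101101
^ 011010010000101001111011111010000
= 001011011010011001010111111111101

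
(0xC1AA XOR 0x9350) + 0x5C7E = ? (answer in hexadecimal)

0xAF78

First 0xC1AA XOR 0x9350 = 0x52FA.
Add column by column in base 16, right to left:
  A+E = 8 carry 1
  F+7+1 = 7 carry 1
  2+C+1 = F
  5+5 = A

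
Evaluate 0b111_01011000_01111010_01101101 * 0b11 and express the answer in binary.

0b10110000010010110111101000111

Multiply each base-2 digit by 3, carrying:
  1×3 = 3 → write 1 carry 1
  0×3+1 = 1 → write 1
  1×3 = 3 → write 1 carry 1
  1×3+1 = 4 → write 0 carry 2
  0×3+2 = 2 → write 0 carry 1
  1×3+1 = 4 → write 0 carry 2
  1×3+2 = 5 → write 1 carry 2
  0×3+2 = 2 → write 0 carry 1
  0×3+1 = 1 → write 1
  1×3 = 3 → write 1 carry 1
  0×3+1 = 1 → write 1
  1×3 = 3 → write 1 carry 1
  1×3+1 = 4 → write 0 carry 2
  1×3+2 = 5 → write 1 carry 2
  1×3+2 = 5 → write 1 carry 2
  0×3+2 = 2 → write 0 carry 1
  0×3+1 = 1 → write 1
  0×3 = 0 → write 0
  0×3 = 0 → write 0
  1×3 = 3 → write 1 carry 1
  1×3+1 = 4 → write 0 carry 2
  0×3+2 = 2 → write 0 carry 1
  1×3+1 = 4 → write 0 carry 2
  0×3+2 = 2 → write 0 carry 1
  1×3+1 = 4 → write 0 carry 2
  1×3+2 = 5 → write 1 carry 2
  1×3+2 = 5 → write 1 carry 2
  remaining carry: 10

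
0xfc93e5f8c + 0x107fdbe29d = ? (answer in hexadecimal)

Add column by column in base 16, right to left:
  c+d = 9 carry 1
  8+9+1 = 2 carry 1
  f+2+1 = 2 carry 1
  5+e+1 = 4 carry 1
  e+b+1 = a carry 1
  3+d+1 = 1 carry 1
  9+f+1 = 9 carry 1
  c+7+1 = 4 carry 1
  f+0+1 = 0 carry 1
  0+1+1 = 2

0x20491a4229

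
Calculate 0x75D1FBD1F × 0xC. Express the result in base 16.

Multiply each base-16 digit by 12, carrying:
  F×12 = 180 → write 4 carry 11
  1×12+11 = 23 → write 7 carry 1
  D×12+1 = 157 → write D carry 9
  B×12+9 = 141 → write D carry 8
  F×12+8 = 188 → write C carry 11
  1×12+11 = 23 → write 7 carry 1
  D×12+1 = 157 → write D carry 9
  5×12+9 = 69 → write 5 carry 4
  7×12+4 = 88 → write 8 carry 5
  remaining carry: 5

0x585D7CDD74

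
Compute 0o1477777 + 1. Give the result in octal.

0o1500000

The trailing 5 digits are 7 (max in base 8), so adding 1 cascades: they roll to 0 and the next digit up increments.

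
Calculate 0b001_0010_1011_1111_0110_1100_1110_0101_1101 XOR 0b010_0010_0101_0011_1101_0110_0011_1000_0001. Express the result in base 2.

0b01100001110110010111010110111011100

XOR bit by bit (1 where the bits differ):
  00100101011111101101100111001011101
^ 01000100101001111010110001110000001
= 01100001110110010111010110111011100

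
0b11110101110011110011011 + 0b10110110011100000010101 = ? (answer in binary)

Add column by column in base 2, right to left:
  1+1 = 0 carry 1
  1+0+1 = 0 carry 1
  0+1+1 = 0 carry 1
  1+0+1 = 0 carry 1
  1+1+1 = 1 carry 1
  0+0+1 = 1
  0+0 = 0
  1+0 = 1
  1+0 = 1
  1+0 = 1
  1+0 = 1
  0+1 = 1
  0+1 = 1
  1+1 = 0 carry 1
  1+0+1 = 0 carry 1
  1+0+1 = 0 carry 1
  0+1+1 = 0 carry 1
  1+1+1 = 1 carry 1
  0+0+1 = 1
  1+1 = 0 carry 1
  1+1+1 = 1 carry 1
  1+0+1 = 0 carry 1
  1+1+1 = 1 carry 1
  final carry 1

0b110101100001111110110000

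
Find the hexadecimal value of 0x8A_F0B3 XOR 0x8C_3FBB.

XOR each hex digit independently (no carries):
  8^8=0, A^C=6, F^3=C, 0^F=F, B^B=0, 3^B=8

0x06CF08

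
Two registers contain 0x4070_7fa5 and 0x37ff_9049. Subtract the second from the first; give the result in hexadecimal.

Subtract column by column in base 16:
  5-9 → c (borrow)
  a-4-1 → 5
  f-0 → f
  7-9 → e (borrow)
  0-f-1 → 0 (borrow)
  7-f-1 → 7 (borrow)
  0-7-1 → 8 (borrow)
  4-3-1 → 0

0x870ef5c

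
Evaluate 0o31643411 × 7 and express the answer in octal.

0o264570477

Multiply each base-8 digit by 7, carrying:
  1×7 = 7 → write 7
  1×7 = 7 → write 7
  4×7 = 28 → write 4 carry 3
  3×7+3 = 24 → write 0 carry 3
  4×7+3 = 31 → write 7 carry 3
  6×7+3 = 45 → write 5 carry 5
  1×7+5 = 12 → write 4 carry 1
  3×7+1 = 22 → write 6 carry 2
  remaining carry: 2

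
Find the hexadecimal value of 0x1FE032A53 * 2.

Multiply each base-16 digit by 2, carrying:
  3×2 = 6 → write 6
  5×2 = 10 → write A
  A×2 = 20 → write 4 carry 1
  2×2+1 = 5 → write 5
  3×2 = 6 → write 6
  0×2 = 0 → write 0
  E×2 = 28 → write C carry 1
  F×2+1 = 31 → write F carry 1
  1×2+1 = 3 → write 3

0x3FC0654A6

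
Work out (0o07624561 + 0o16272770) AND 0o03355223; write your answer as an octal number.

0o2115001

Add column by column in base 8, right to left:
  1+0 = 1
  6+7 = 5 carry 1
  5+7+1 = 5 carry 1
  4+2+1 = 7
  2+7 = 1 carry 1
  6+2+1 = 1 carry 1
  7+6+1 = 6 carry 1
  0+1+1 = 2
Sum = 0o26117551; now AND with 0o03355223:
  2&0=0, 6&3=2, 1&3=1, 1&5=1, 7&5=5, 5&2=0, 5&2=0, 1&3=1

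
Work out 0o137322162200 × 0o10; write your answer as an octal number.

0o1373221622000

Multiply each base-8 digit by 8, carrying:
  0×8 = 0 → write 0
  0×8 = 0 → write 0
  2×8 = 16 → write 0 carry 2
  2×8+2 = 18 → write 2 carry 2
  6×8+2 = 50 → write 2 carry 6
  1×8+6 = 14 → write 6 carry 1
  2×8+1 = 17 → write 1 carry 2
  2×8+2 = 18 → write 2 carry 2
  3×8+2 = 26 → write 2 carry 3
  7×8+3 = 59 → write 3 carry 7
  3×8+7 = 31 → write 7 carry 3
  1×8+3 = 11 → write 3 carry 1
  remaining carry: 1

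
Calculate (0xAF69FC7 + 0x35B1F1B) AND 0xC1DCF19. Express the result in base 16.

Add column by column in base 16, right to left:
  7+B = 2 carry 1
  C+1+1 = E
  F+F = E carry 1
  9+1+1 = B
  6+B = 1 carry 1
  F+5+1 = 5 carry 1
  A+3+1 = E
Sum = 0xE51BEE2; now AND with 0xC1DCF19:
  E&C=C, 5&1=1, 1&D=1, B&C=8, E&F=E, E&1=0, 2&9=0

0xC118E00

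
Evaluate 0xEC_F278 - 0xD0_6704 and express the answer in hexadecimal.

Subtract column by column in base 16:
  8-4 → 4
  7-0 → 7
  2-7 → B (borrow)
  F-6-1 → 8
  C-0 → C
  E-D → 1

0x1C8B74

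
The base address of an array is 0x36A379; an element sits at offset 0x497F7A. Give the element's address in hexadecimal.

0x8022F3

Add column by column in base 16, right to left:
  9+A = 3 carry 1
  7+7+1 = F
  3+F = 2 carry 1
  A+7+1 = 2 carry 1
  6+9+1 = 0 carry 1
  3+4+1 = 8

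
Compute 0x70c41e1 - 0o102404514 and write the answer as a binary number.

0b110000000100011100010010101

0x70c41e1 = 0b111000011000100000111100001 in binary.
0o102404514 = 0b1000010100000100101001100 in binary.
Subtract column by column in base 2:
  1-0 → 1
  0-0 → 0
  0-1 → 1 (borrow)
  0-1-1 → 0 (borrow)
  0-0-1 → 1 (borrow)
  1-0-1 → 0
  1-1 → 0
  1-0 → 1
  1-1 → 0
  0-0 → 0
  0-0 → 0
  0-1 → 1 (borrow)
  0-0-1 → 1 (borrow)
  0-0-1 → 1 (borrow)
  1-0-1 → 0
  0-0 → 0
  0-0 → 0
  0-1 → 1 (borrow)
  1-0-1 → 0
  1-1 → 0
  0-0 → 0
  0-0 → 0
  0-0 → 0
  0-0 → 0
  1-1 → 0
  1-0 → 1
  1-0 → 1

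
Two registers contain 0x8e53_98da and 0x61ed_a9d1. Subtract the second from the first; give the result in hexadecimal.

Subtract column by column in base 16:
  a-1 → 9
  d-d → 0
  8-9 → f (borrow)
  9-a-1 → e (borrow)
  3-d-1 → 5 (borrow)
  5-e-1 → 6 (borrow)
  e-1-1 → c
  8-6 → 2

0x2c65ef09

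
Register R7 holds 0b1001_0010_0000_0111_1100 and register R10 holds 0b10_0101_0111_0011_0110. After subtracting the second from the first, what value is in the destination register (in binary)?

Subtract column by column in base 2:
  0-0 → 0
  0-1 → 1 (borrow)
  1-1-1 → 1 (borrow)
  1-0-1 → 0
  1-1 → 0
  1-1 → 0
  1-0 → 1
  0-0 → 0
  0-1 → 1 (borrow)
  0-1-1 → 0 (borrow)
  0-1-1 → 0 (borrow)
  0-0-1 → 1 (borrow)
  0-1-1 → 0 (borrow)
  1-0-1 → 0
  0-1 → 1 (borrow)
  0-0-1 → 1 (borrow)
  1-0-1 → 0
  0-1 → 1 (borrow)
  0-0-1 → 1 (borrow)
  1-0-1 → 0

0b1101100100101000110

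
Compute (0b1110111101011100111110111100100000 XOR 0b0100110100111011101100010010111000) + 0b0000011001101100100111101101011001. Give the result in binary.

0b1010100011010011111010011011110001

First 0b1110111101011100111110111100100000 XOR 0b0100110100111011101100010010111000 = 0b1010001001100111010010101110011000.
Add column by column in base 2, right to left:
  0+1 = 1
  0+0 = 0
  0+0 = 0
  1+1 = 0 carry 1
  1+1+1 = 1 carry 1
  0+0+1 = 1
  0+1 = 1
  1+0 = 1
  1+1 = 0 carry 1
  1+1+1 = 1 carry 1
  0+0+1 = 1
  1+1 = 0 carry 1
  0+1+1 = 0 carry 1
  1+1+1 = 1 carry 1
  0+1+1 = 0 carry 1
  0+0+1 = 1
  1+0 = 1
  0+1 = 1
  1+0 = 1
  1+0 = 1
  1+1 = 0 carry 1
  0+1+1 = 0 carry 1
  0+0+1 = 1
  1+1 = 0 carry 1
  1+1+1 = 1 carry 1
  0+0+1 = 1
  0+0 = 0
  1+1 = 0 carry 1
  0+1+1 = 0 carry 1
  0+0+1 = 1
  0+0 = 0
  1+0 = 1
  0+0 = 0
  1+0 = 1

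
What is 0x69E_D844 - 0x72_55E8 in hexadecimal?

0x62C825C

Subtract column by column in base 16:
  4-8 → C (borrow)
  4-E-1 → 5 (borrow)
  8-5-1 → 2
  D-5 → 8
  E-2 → C
  9-7 → 2
  6-0 → 6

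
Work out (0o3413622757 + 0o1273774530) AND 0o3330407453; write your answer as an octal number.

0o300407403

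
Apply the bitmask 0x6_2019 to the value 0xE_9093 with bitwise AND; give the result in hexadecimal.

AND each hex digit independently (no carries):
  E&6=6, 9&2=0, 0&0=0, 9&1=1, 3&9=1

0x60011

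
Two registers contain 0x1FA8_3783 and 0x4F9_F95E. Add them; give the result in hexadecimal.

Add column by column in base 16, right to left:
  3+E = 1 carry 1
  8+5+1 = E
  7+9 = 0 carry 1
  3+F+1 = 3 carry 1
  8+9+1 = 2 carry 1
  A+F+1 = A carry 1
  F+4+1 = 4 carry 1
  1+0+1 = 2

0x24A230E1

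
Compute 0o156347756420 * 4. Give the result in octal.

0o671637672100

Multiply each base-8 digit by 4, carrying:
  0×4 = 0 → write 0
  2×4 = 8 → write 0 carry 1
  4×4+1 = 17 → write 1 carry 2
  6×4+2 = 26 → write 2 carry 3
  5×4+3 = 23 → write 7 carry 2
  7×4+2 = 30 → write 6 carry 3
  7×4+3 = 31 → write 7 carry 3
  4×4+3 = 19 → write 3 carry 2
  3×4+2 = 14 → write 6 carry 1
  6×4+1 = 25 → write 1 carry 3
  5×4+3 = 23 → write 7 carry 2
  1×4+2 = 6 → write 6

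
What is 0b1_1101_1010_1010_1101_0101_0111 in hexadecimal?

Group the bits into nibbles: 0001 1101 1010 1010 1101 0101 0111 → 1daad57.

0x1daad57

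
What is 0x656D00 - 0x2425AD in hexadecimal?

0x414753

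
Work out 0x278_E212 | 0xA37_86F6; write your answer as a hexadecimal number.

0xA7FE6F6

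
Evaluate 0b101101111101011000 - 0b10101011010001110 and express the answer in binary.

Subtract column by column in base 2:
  0-0 → 0
  0-1 → 1 (borrow)
  0-1-1 → 0 (borrow)
  1-1-1 → 1 (borrow)
  1-0-1 → 0
  0-0 → 0
  1-0 → 1
  0-1 → 1 (borrow)
  1-0-1 → 0
  1-1 → 0
  1-1 → 0
  1-0 → 1
  1-1 → 0
  0-0 → 0
  1-1 → 0
  1-0 → 1
  0-1 → 1 (borrow)
  1-0-1 → 0

0b11000100011001010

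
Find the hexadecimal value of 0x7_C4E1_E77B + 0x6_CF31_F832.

0xE9413DFAD

Add column by column in base 16, right to left:
  B+2 = D
  7+3 = A
  7+8 = F
  E+F = D carry 1
  1+1+1 = 3
  E+3 = 1 carry 1
  4+F+1 = 4 carry 1
  C+C+1 = 9 carry 1
  7+6+1 = E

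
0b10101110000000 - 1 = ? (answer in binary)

0b10101101111111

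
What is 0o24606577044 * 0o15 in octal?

0o415727563724

Multiply each base-8 digit by 13, carrying:
  4×13 = 52 → write 4 carry 6
  4×13+6 = 58 → write 2 carry 7
  0×13+7 = 7 → write 7
  7×13 = 91 → write 3 carry 11
  7×13+11 = 102 → write 6 carry 12
  5×13+12 = 77 → write 5 carry 9
  6×13+9 = 87 → write 7 carry 10
  0×13+10 = 10 → write 2 carry 1
  6×13+1 = 79 → write 7 carry 9
  4×13+9 = 61 → write 5 carry 7
  2×13+7 = 33 → write 1 carry 4
  remaining carry: 4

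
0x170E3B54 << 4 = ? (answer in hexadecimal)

Shifting left by 4 bits = 1 hex digit: append 1 zero.

0x170E3B540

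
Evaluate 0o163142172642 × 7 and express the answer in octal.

Multiply each base-8 digit by 7, carrying:
  2×7 = 14 → write 6 carry 1
  4×7+1 = 29 → write 5 carry 3
  6×7+3 = 45 → write 5 carry 5
  2×7+5 = 19 → write 3 carry 2
  7×7+2 = 51 → write 3 carry 6
  1×7+6 = 13 → write 5 carry 1
  2×7+1 = 15 → write 7 carry 1
  4×7+1 = 29 → write 5 carry 3
  1×7+3 = 10 → write 2 carry 1
  3×7+1 = 22 → write 6 carry 2
  6×7+2 = 44 → write 4 carry 5
  1×7+5 = 12 → write 4 carry 1
  remaining carry: 1

0o1446257533556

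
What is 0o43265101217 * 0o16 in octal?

Multiply each base-8 digit by 14, carrying:
  7×14 = 98 → write 2 carry 12
  1×14+12 = 26 → write 2 carry 3
  2×14+3 = 31 → write 7 carry 3
  1×14+3 = 17 → write 1 carry 2
  0×14+2 = 2 → write 2
  1×14 = 14 → write 6 carry 1
  5×14+1 = 71 → write 7 carry 8
  6×14+8 = 92 → write 4 carry 11
  2×14+11 = 39 → write 7 carry 4
  3×14+4 = 46 → write 6 carry 5
  4×14+5 = 61 → write 5 carry 7
  remaining carry: 7

0o756747621722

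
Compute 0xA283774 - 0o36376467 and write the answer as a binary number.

0b1001101011100011101000111101

0xA283774 = 0b1010001010000011011101110100 in binary.
0o36376467 = 0b11110011111110100110111 in binary.
Subtract column by column in base 2:
  0-1 → 1 (borrow)
  0-1-1 → 0 (borrow)
  1-1-1 → 1 (borrow)
  0-0-1 → 1 (borrow)
  1-1-1 → 1 (borrow)
  1-1-1 → 1 (borrow)
  1-0-1 → 0
  0-0 → 0
  1-1 → 0
  1-0 → 1
  1-1 → 0
  0-1 → 1 (borrow)
  1-1-1 → 1 (borrow)
  1-1-1 → 1 (borrow)
  0-1-1 → 0 (borrow)
  0-1-1 → 0 (borrow)
  0-1-1 → 0 (borrow)
  0-0-1 → 1 (borrow)
  0-0-1 → 1 (borrow)
  1-1-1 → 1 (borrow)
  0-1-1 → 0 (borrow)
  1-1-1 → 1 (borrow)
  0-1-1 → 0 (borrow)
  0-0-1 → 1 (borrow)
  0-0-1 → 1 (borrow)
  1-0-1 → 0
  0-0 → 0
  1-0 → 1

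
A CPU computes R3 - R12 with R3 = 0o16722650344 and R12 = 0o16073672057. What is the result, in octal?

Subtract column by column in base 8:
  4-7 → 5 (borrow)
  4-5-1 → 6 (borrow)
  3-0-1 → 2
  0-2 → 6 (borrow)
  5-7-1 → 5 (borrow)
  6-6-1 → 7 (borrow)
  2-3-1 → 6 (borrow)
  2-7-1 → 2 (borrow)
  7-0-1 → 6
  6-6 → 0
  1-1 → 0

0o626756265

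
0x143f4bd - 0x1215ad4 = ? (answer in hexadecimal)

0x2299e9

Subtract column by column in base 16:
  d-4 → 9
  b-d → e (borrow)
  4-a-1 → 9 (borrow)
  f-5-1 → 9
  3-1 → 2
  4-2 → 2
  1-1 → 0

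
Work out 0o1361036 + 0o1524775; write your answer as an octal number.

Add column by column in base 8, right to left:
  6+5 = 3 carry 1
  3+7+1 = 3 carry 1
  0+7+1 = 0 carry 1
  1+4+1 = 6
  6+2 = 0 carry 1
  3+5+1 = 1 carry 1
  1+1+1 = 3

0o3106033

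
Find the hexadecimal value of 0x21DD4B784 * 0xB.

0x174823E2AC

Multiply each base-16 digit by 11, carrying:
  4×11 = 44 → write C carry 2
  8×11+2 = 90 → write A carry 5
  7×11+5 = 82 → write 2 carry 5
  B×11+5 = 126 → write E carry 7
  4×11+7 = 51 → write 3 carry 3
  D×11+3 = 146 → write 2 carry 9
  D×11+9 = 152 → write 8 carry 9
  1×11+9 = 20 → write 4 carry 1
  2×11+1 = 23 → write 7 carry 1
  remaining carry: 1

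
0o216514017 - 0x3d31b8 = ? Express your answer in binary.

0o216514017 = 0b10001110101001100000001111 in binary.
0x3d31b8 = 0b1111010011000110111000 in binary.
Subtract column by column in base 2:
  1-0 → 1
  1-0 → 1
  1-0 → 1
  1-1 → 0
  0-1 → 1 (borrow)
  0-1-1 → 0 (borrow)
  0-0-1 → 1 (borrow)
  0-1-1 → 0 (borrow)
  0-1-1 → 0 (borrow)
  0-0-1 → 1 (borrow)
  0-0-1 → 1 (borrow)
  1-0-1 → 0
  1-1 → 0
  0-1 → 1 (borrow)
  0-0-1 → 1 (borrow)
  1-0-1 → 0
  0-1 → 1 (borrow)
  1-0-1 → 0
  0-1 → 1 (borrow)
  1-1-1 → 1 (borrow)
  1-1-1 → 1 (borrow)
  1-1-1 → 1 (borrow)
  0-0-1 → 1 (borrow)
  0-0-1 → 1 (borrow)
  0-0-1 → 1 (borrow)
  1-0-1 → 0

0b1111111010110011001010111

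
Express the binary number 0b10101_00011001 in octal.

0o12431

Group the bits in threes: 001 010 100 011 001 → 12431.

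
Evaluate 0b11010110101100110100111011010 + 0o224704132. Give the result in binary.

0o224704132 = 0b10010100111000100001011010 in binary.
Add column by column in base 2, right to left:
  0+0 = 0
  1+1 = 0 carry 1
  0+0+1 = 1
  1+1 = 0 carry 1
  1+1+1 = 1 carry 1
  0+0+1 = 1
  1+1 = 0 carry 1
  1+0+1 = 0 carry 1
  1+0+1 = 0 carry 1
  0+0+1 = 1
  0+0 = 0
  1+1 = 0 carry 1
  0+0+1 = 1
  1+0 = 1
  1+0 = 1
  0+1 = 1
  0+1 = 1
  1+1 = 0 carry 1
  1+0+1 = 0 carry 1
  0+0+1 = 1
  1+1 = 0 carry 1
  0+0+1 = 1
  1+1 = 0 carry 1
  1+0+1 = 0 carry 1
  0+0+1 = 1
  1+1 = 0 carry 1
  0+0+1 = 1
  1+0 = 1
  1+0 = 1

0b11101001010011111001000110100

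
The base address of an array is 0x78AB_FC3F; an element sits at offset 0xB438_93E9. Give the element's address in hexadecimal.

0x12CE49028

Add column by column in base 16, right to left:
  F+9 = 8 carry 1
  3+E+1 = 2 carry 1
  C+3+1 = 0 carry 1
  F+9+1 = 9 carry 1
  B+8+1 = 4 carry 1
  A+3+1 = E
  8+4 = C
  7+B = 2 carry 1
  final carry 1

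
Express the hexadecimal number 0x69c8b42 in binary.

0b110100111001000101101000010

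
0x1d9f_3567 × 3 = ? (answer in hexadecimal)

0x58dda035

Multiply each base-16 digit by 3, carrying:
  7×3 = 21 → write 5 carry 1
  6×3+1 = 19 → write 3 carry 1
  5×3+1 = 16 → write 0 carry 1
  3×3+1 = 10 → write a
  f×3 = 45 → write d carry 2
  9×3+2 = 29 → write d carry 1
  d×3+1 = 40 → write 8 carry 2
  1×3+2 = 5 → write 5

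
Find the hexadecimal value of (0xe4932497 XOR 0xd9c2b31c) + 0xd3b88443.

First 0xe4932497 XOR 0xd9c2b31c = 0x3d51978b.
Add column by column in base 16, right to left:
  b+3 = e
  8+4 = c
  7+4 = b
  9+8 = 1 carry 1
  1+8+1 = a
  5+b = 0 carry 1
  d+3+1 = 1 carry 1
  3+d+1 = 1 carry 1
  final carry 1

0x1110a1bce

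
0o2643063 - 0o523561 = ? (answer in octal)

0o2117302

Subtract column by column in base 8:
  3-1 → 2
  6-6 → 0
  0-5 → 3 (borrow)
  3-3-1 → 7 (borrow)
  4-2-1 → 1
  6-5 → 1
  2-0 → 2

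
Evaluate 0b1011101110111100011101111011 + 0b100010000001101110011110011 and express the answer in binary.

Add column by column in base 2, right to left:
  1+1 = 0 carry 1
  1+1+1 = 1 carry 1
  0+0+1 = 1
  1+0 = 1
  1+1 = 0 carry 1
  1+1+1 = 1 carry 1
  1+1+1 = 1 carry 1
  0+1+1 = 0 carry 1
  1+0+1 = 0 carry 1
  1+0+1 = 0 carry 1
  1+1+1 = 1 carry 1
  0+1+1 = 0 carry 1
  0+1+1 = 0 carry 1
  0+0+1 = 1
  1+1 = 0 carry 1
  1+1+1 = 1 carry 1
  1+0+1 = 0 carry 1
  1+0+1 = 0 carry 1
  0+0+1 = 1
  1+0 = 1
  1+0 = 1
  1+0 = 1
  0+1 = 1
  1+0 = 1
  1+0 = 1
  1+0 = 1
  0+1 = 1
  1+0 = 1

0b1111111111001010010001101110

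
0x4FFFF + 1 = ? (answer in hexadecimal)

The trailing 4 digits are F (max in base 16), so adding 1 cascades: they roll to 0 and the next digit up increments.

0x50000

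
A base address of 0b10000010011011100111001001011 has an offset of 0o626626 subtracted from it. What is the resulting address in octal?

0o2022520265

0b10000010011011100111001001011 = 0o2023347113 in octal.
Subtract column by column in base 8:
  3-6 → 5 (borrow)
  1-2-1 → 6 (borrow)
  1-6-1 → 2 (borrow)
  7-6-1 → 0
  4-2 → 2
  3-6 → 5 (borrow)
  3-0-1 → 2
  2-0 → 2
  0-0 → 0
  2-0 → 2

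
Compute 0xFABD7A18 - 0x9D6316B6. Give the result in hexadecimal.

Subtract column by column in base 16:
  8-6 → 2
  1-B → 6 (borrow)
  A-6-1 → 3
  7-1 → 6
  D-3 → A
  B-6 → 5
  A-D → D (borrow)
  F-9-1 → 5

0x5D5A6362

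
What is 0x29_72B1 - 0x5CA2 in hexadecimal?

Subtract column by column in base 16:
  1-2 → F (borrow)
  B-A-1 → 0
  2-C → 6 (borrow)
  7-5-1 → 1
  9-0 → 9
  2-0 → 2

0x29160F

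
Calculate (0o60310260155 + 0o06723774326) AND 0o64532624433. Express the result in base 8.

Add column by column in base 8, right to left:
  5+6 = 3 carry 1
  5+2+1 = 0 carry 1
  1+3+1 = 5
  0+4 = 4
  6+7 = 5 carry 1
  2+7+1 = 2 carry 1
  0+3+1 = 4
  1+2 = 3
  3+7 = 2 carry 1
  0+6+1 = 7
  6+0 = 6
Sum = 0o67234254503; now AND with 0o64532624433:
  6&6=6, 7&4=4, 2&5=0, 3&3=3, 4&2=0, 2&6=2, 5&2=0, 4&4=4, 5&4=4, 0&3=0, 3&3=3

0o64030204403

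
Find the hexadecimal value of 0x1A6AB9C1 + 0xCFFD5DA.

Add column by column in base 16, right to left:
  1+A = B
  C+D = 9 carry 1
  9+5+1 = F
  B+D = 8 carry 1
  A+F+1 = A carry 1
  6+F+1 = 6 carry 1
  A+C+1 = 7 carry 1
  1+0+1 = 2

0x276A8F9B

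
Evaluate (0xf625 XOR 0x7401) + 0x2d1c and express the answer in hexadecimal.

0xaf40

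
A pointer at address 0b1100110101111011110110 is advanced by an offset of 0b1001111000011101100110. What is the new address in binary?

Add column by column in base 2, right to left:
  0+0 = 0
  1+1 = 0 carry 1
  1+1+1 = 1 carry 1
  0+0+1 = 1
  1+0 = 1
  1+1 = 0 carry 1
  1+1+1 = 1 carry 1
  1+0+1 = 0 carry 1
  0+1+1 = 0 carry 1
  1+1+1 = 1 carry 1
  1+1+1 = 1 carry 1
  1+0+1 = 0 carry 1
  1+0+1 = 0 carry 1
  0+0+1 = 1
  1+0 = 1
  0+1 = 1
  1+1 = 0 carry 1
  1+1+1 = 1 carry 1
  0+1+1 = 0 carry 1
  0+0+1 = 1
  1+0 = 1
  1+1 = 0 carry 1
  final carry 1

0b10110101110011001011100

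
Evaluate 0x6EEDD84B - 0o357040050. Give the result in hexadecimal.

0x6B319823

0o357040050 = 0x3BC4028 in hexadecimal.
Subtract column by column in base 16:
  B-8 → 3
  4-2 → 2
  8-0 → 8
  D-4 → 9
  D-C → 1
  E-B → 3
  E-3 → B
  6-0 → 6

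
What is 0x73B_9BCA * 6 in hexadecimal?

Multiply each base-16 digit by 6, carrying:
  A×6 = 60 → write C carry 3
  C×6+3 = 75 → write B carry 4
  B×6+4 = 70 → write 6 carry 4
  9×6+4 = 58 → write A carry 3
  B×6+3 = 69 → write 5 carry 4
  3×6+4 = 22 → write 6 carry 1
  7×6+1 = 43 → write B carry 2
  remaining carry: 2

0x2B65A6BC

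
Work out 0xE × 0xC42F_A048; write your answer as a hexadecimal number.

0xABA9AC3F0

Multiply each base-16 digit by 14, carrying:
  8×14 = 112 → write 0 carry 7
  4×14+7 = 63 → write F carry 3
  0×14+3 = 3 → write 3
  A×14 = 140 → write C carry 8
  F×14+8 = 218 → write A carry 13
  2×14+13 = 41 → write 9 carry 2
  4×14+2 = 58 → write A carry 3
  C×14+3 = 171 → write B carry 10
  remaining carry: A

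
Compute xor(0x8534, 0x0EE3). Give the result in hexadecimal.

0x8BD7

XOR each hex digit independently (no carries):
  8^0=8, 5^E=B, 3^E=D, 4^3=7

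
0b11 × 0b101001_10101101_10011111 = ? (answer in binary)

0b11111010000100011011101

Multiply each base-2 digit by 3, carrying:
  1×3 = 3 → write 1 carry 1
  1×3+1 = 4 → write 0 carry 2
  1×3+2 = 5 → write 1 carry 2
  1×3+2 = 5 → write 1 carry 2
  1×3+2 = 5 → write 1 carry 2
  0×3+2 = 2 → write 0 carry 1
  0×3+1 = 1 → write 1
  1×3 = 3 → write 1 carry 1
  1×3+1 = 4 → write 0 carry 2
  0×3+2 = 2 → write 0 carry 1
  1×3+1 = 4 → write 0 carry 2
  1×3+2 = 5 → write 1 carry 2
  0×3+2 = 2 → write 0 carry 1
  1×3+1 = 4 → write 0 carry 2
  0×3+2 = 2 → write 0 carry 1
  1×3+1 = 4 → write 0 carry 2
  1×3+2 = 5 → write 1 carry 2
  0×3+2 = 2 → write 0 carry 1
  0×3+1 = 1 → write 1
  1×3 = 3 → write 1 carry 1
  0×3+1 = 1 → write 1
  1×3 = 3 → write 1 carry 1
  remaining carry: 1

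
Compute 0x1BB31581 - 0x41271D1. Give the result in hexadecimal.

Subtract column by column in base 16:
  1-1 → 0
  8-D → B (borrow)
  5-1-1 → 3
  1-7 → A (borrow)
  3-2-1 → 0
  B-1 → A
  B-4 → 7
  1-0 → 1

0x17A0A3B0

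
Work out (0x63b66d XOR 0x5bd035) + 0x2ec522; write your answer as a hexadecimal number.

First 0x63b66d XOR 0x5bd035 = 0x386658.
Add column by column in base 16, right to left:
  8+2 = a
  5+2 = 7
  6+5 = b
  6+c = 2 carry 1
  8+e+1 = 7 carry 1
  3+2+1 = 6

0x672b7a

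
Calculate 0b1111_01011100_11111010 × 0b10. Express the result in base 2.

Multiply each base-2 digit by 2, carrying:
  0×2 = 0 → write 0
  1×2 = 2 → write 0 carry 1
  0×2+1 = 1 → write 1
  1×2 = 2 → write 0 carry 1
  1×2+1 = 3 → write 1 carry 1
  1×2+1 = 3 → write 1 carry 1
  1×2+1 = 3 → write 1 carry 1
  1×2+1 = 3 → write 1 carry 1
  0×2+1 = 1 → write 1
  0×2 = 0 → write 0
  1×2 = 2 → write 0 carry 1
  1×2+1 = 3 → write 1 carry 1
  1×2+1 = 3 → write 1 carry 1
  0×2+1 = 1 → write 1
  1×2 = 2 → write 0 carry 1
  0×2+1 = 1 → write 1
  1×2 = 2 → write 0 carry 1
  1×2+1 = 3 → write 1 carry 1
  1×2+1 = 3 → write 1 carry 1
  1×2+1 = 3 → write 1 carry 1
  remaining carry: 1

0b111101011100111110100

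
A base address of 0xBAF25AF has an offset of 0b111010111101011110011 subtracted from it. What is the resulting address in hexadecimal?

0b111010111101011110011 = 0x1D7AF3 in hexadecimal.
Subtract column by column in base 16:
  F-3 → C
  A-F → B (borrow)
  5-A-1 → A (borrow)
  2-7-1 → A (borrow)
  F-D-1 → 1
  A-1 → 9
  B-0 → B

0xB91AABC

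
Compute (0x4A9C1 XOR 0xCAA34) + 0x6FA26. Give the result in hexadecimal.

First 0x4A9C1 XOR 0xCAA34 = 0x803F5.
Add column by column in base 16, right to left:
  5+6 = B
  F+2 = 1 carry 1
  3+A+1 = E
  0+F = F
  8+6 = E

0xEFE1B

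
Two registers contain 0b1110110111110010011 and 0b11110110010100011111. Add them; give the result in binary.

Add column by column in base 2, right to left:
  1+1 = 0 carry 1
  1+1+1 = 1 carry 1
  0+1+1 = 0 carry 1
  0+1+1 = 0 carry 1
  1+1+1 = 1 carry 1
  0+0+1 = 1
  0+0 = 0
  1+0 = 1
  1+1 = 0 carry 1
  1+0+1 = 0 carry 1
  1+1+1 = 1 carry 1
  1+0+1 = 0 carry 1
  0+0+1 = 1
  1+1 = 0 carry 1
  1+1+1 = 1 carry 1
  0+0+1 = 1
  1+1 = 0 carry 1
  1+1+1 = 1 carry 1
  1+1+1 = 1 carry 1
  0+1+1 = 0 carry 1
  final carry 1

0b101101101010010110010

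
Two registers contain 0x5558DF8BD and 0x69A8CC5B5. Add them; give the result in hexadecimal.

Add column by column in base 16, right to left:
  D+5 = 2 carry 1
  B+B+1 = 7 carry 1
  8+5+1 = E
  F+C = B carry 1
  D+C+1 = A carry 1
  8+8+1 = 1 carry 1
  5+A+1 = 0 carry 1
  5+9+1 = F
  5+6 = B

0xBF01ABE72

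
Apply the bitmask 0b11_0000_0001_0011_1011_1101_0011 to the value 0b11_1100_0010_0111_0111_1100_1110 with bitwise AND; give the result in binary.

AND bit by bit (1 only where both bits are 1):
  11110000100111011111001110
& 11000000010011101111010011
= 11000000000011001111000010

0b11000000000011001111000010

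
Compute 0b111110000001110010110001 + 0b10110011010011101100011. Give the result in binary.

Add column by column in base 2, right to left:
  1+1 = 0 carry 1
  0+1+1 = 0 carry 1
  0+0+1 = 1
  0+0 = 0
  1+0 = 1
  1+1 = 0 carry 1
  0+1+1 = 0 carry 1
  1+0+1 = 0 carry 1
  0+1+1 = 0 carry 1
  0+1+1 = 0 carry 1
  1+1+1 = 1 carry 1
  1+0+1 = 0 carry 1
  1+0+1 = 0 carry 1
  0+1+1 = 0 carry 1
  0+0+1 = 1
  0+1 = 1
  0+1 = 1
  0+0 = 0
  0+0 = 0
  1+1 = 0 carry 1
  1+1+1 = 1 carry 1
  1+0+1 = 0 carry 1
  1+1+1 = 1 carry 1
  1+0+1 = 0 carry 1
  final carry 1

0b1010100011100010000010100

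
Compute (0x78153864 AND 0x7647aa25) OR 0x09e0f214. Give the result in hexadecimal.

0x78153864 AND 0x7647aa25 = 0x70052824.
Then OR with 0x09e0f214.

0x79e5fa34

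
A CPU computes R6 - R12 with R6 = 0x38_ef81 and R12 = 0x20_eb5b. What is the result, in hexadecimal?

Subtract column by column in base 16:
  1-b → 6 (borrow)
  8-5-1 → 2
  f-b → 4
  e-e → 0
  8-0 → 8
  3-2 → 1

0x180426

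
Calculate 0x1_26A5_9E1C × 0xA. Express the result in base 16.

Multiply each base-16 digit by 10, carrying:
  C×10 = 120 → write 8 carry 7
  1×10+7 = 17 → write 1 carry 1
  E×10+1 = 141 → write D carry 8
  9×10+8 = 98 → write 2 carry 6
  5×10+6 = 56 → write 8 carry 3
  A×10+3 = 103 → write 7 carry 6
  6×10+6 = 66 → write 2 carry 4
  2×10+4 = 24 → write 8 carry 1
  1×10+1 = 11 → write B

0xB82782D18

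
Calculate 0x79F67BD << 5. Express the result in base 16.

0xF3ECF7A0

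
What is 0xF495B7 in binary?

Expand each hex digit to 4 bits: F=1111 4=0100 9=1001 5=0101 B=1011 7=0111.

0b111101001001010110110111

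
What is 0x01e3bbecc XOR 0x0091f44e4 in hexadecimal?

0x01724fa28

XOR each hex digit independently (no carries):
  0^0=0, 1^0=1, e^9=7, 3^1=2, b^f=4, b^4=f, e^4=a, c^e=2, c^4=8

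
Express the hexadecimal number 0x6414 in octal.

Expand each hex digit to 4 bits: 6=0110 4=0100 1=0001 4=0100.
Group the bits in threes: 110 010 000 010 100 → 62024.

0o62024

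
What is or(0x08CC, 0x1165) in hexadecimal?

0x19ED

OR each hex digit independently (no carries):
  0|1=1, 8|1=9, C|6=E, C|5=D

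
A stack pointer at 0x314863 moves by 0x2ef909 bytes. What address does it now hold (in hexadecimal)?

0x60416c

Add column by column in base 16, right to left:
  3+9 = c
  6+0 = 6
  8+9 = 1 carry 1
  4+f+1 = 4 carry 1
  1+e+1 = 0 carry 1
  3+2+1 = 6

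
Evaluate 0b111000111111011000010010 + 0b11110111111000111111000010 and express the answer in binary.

0b100110000111000010111010100

Add column by column in base 2, right to left:
  0+0 = 0
  1+1 = 0 carry 1
  0+0+1 = 1
  0+0 = 0
  1+0 = 1
  0+0 = 0
  0+1 = 1
  0+1 = 1
  0+1 = 1
  1+1 = 0 carry 1
  1+1+1 = 1 carry 1
  0+1+1 = 0 carry 1
  1+0+1 = 0 carry 1
  1+0+1 = 0 carry 1
  1+0+1 = 0 carry 1
  1+1+1 = 1 carry 1
  1+1+1 = 1 carry 1
  1+1+1 = 1 carry 1
  0+1+1 = 0 carry 1
  0+1+1 = 0 carry 1
  0+1+1 = 0 carry 1
  1+0+1 = 0 carry 1
  1+1+1 = 1 carry 1
  1+1+1 = 1 carry 1
  0+1+1 = 0 carry 1
  0+1+1 = 0 carry 1
  final carry 1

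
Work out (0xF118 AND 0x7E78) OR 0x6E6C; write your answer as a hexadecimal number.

0x7E7C

0xF118 AND 0x7E78 = 0x7018.
Then OR with 0x6E6C.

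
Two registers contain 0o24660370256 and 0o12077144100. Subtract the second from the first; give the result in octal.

Subtract column by column in base 8:
  6-0 → 6
  5-0 → 5
  2-1 → 1
  0-4 → 4 (borrow)
  7-4-1 → 2
  3-1 → 2
  0-7 → 1 (borrow)
  6-7-1 → 6 (borrow)
  6-0-1 → 5
  4-2 → 2
  2-1 → 1

0o12561224156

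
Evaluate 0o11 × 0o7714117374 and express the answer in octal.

0o107055313334

Multiply each base-8 digit by 9, carrying:
  4×9 = 36 → write 4 carry 4
  7×9+4 = 67 → write 3 carry 8
  3×9+8 = 35 → write 3 carry 4
  7×9+4 = 67 → write 3 carry 8
  1×9+8 = 17 → write 1 carry 2
  1×9+2 = 11 → write 3 carry 1
  4×9+1 = 37 → write 5 carry 4
  1×9+4 = 13 → write 5 carry 1
  7×9+1 = 64 → write 0 carry 8
  7×9+8 = 71 → write 7 carry 8
  remaining carry: 10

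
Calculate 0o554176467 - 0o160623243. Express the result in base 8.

Subtract column by column in base 8:
  7-3 → 4
  6-4 → 2
  4-2 → 2
  6-3 → 3
  7-2 → 5
  1-6 → 3 (borrow)
  4-0-1 → 3
  5-6 → 7 (borrow)
  5-1-1 → 3

0o373353224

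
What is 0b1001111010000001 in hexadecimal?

Group the bits into nibbles: 1001 1110 1000 0001 → 9E81.

0x9E81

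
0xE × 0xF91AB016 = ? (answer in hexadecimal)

0xD9F75A134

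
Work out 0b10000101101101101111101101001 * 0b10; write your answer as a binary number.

0b100001011011011011111011010010

Multiply each base-2 digit by 2, carrying:
  1×2 = 2 → write 0 carry 1
  0×2+1 = 1 → write 1
  0×2 = 0 → write 0
  1×2 = 2 → write 0 carry 1
  0×2+1 = 1 → write 1
  1×2 = 2 → write 0 carry 1
  1×2+1 = 3 → write 1 carry 1
  0×2+1 = 1 → write 1
  1×2 = 2 → write 0 carry 1
  1×2+1 = 3 → write 1 carry 1
  1×2+1 = 3 → write 1 carry 1
  1×2+1 = 3 → write 1 carry 1
  1×2+1 = 3 → write 1 carry 1
  0×2+1 = 1 → write 1
  1×2 = 2 → write 0 carry 1
  1×2+1 = 3 → write 1 carry 1
  0×2+1 = 1 → write 1
  1×2 = 2 → write 0 carry 1
  1×2+1 = 3 → write 1 carry 1
  0×2+1 = 1 → write 1
  1×2 = 2 → write 0 carry 1
  1×2+1 = 3 → write 1 carry 1
  0×2+1 = 1 → write 1
  1×2 = 2 → write 0 carry 1
  0×2+1 = 1 → write 1
  0×2 = 0 → write 0
  0×2 = 0 → write 0
  0×2 = 0 → write 0
  1×2 = 2 → write 0 carry 1
  remaining carry: 1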